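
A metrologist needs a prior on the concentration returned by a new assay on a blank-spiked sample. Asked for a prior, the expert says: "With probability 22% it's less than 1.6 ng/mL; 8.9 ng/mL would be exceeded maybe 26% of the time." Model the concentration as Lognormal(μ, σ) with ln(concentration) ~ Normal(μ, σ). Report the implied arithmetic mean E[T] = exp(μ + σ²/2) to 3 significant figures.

If T ~ Lognormal(μ,σ) then ln T ~ Normal(μ,σ), so the p-quantile of ln T is μ + z_p·σ.
ln(1.6) = 0.47 and ln(8.9) = 2.186; z_{0.22} = -0.7722, z_{0.74} = 0.6433.
σ = (2.186 − 0.47)/(0.6433 − (-0.7722)) = 1.212.
μ = 0.47 − (-0.7722)·1.212 = 1.406.
E[T] = exp(μ + σ²/2) = exp(1.406 + 0.7348) = 8.51 ng/mL.

E[T] ≈ 8.51 ng/mL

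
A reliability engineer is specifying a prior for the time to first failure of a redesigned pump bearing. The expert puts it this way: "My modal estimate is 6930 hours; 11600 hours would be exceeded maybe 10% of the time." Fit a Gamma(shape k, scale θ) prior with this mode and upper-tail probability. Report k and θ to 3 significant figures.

Gamma(k,θ) with k>1 has mode (k−1)θ, so θ = 6930/(k−1).
Need P(X < 11600) = 0.9 with θ tied to k this way. Start at k = 2, θ = 6930: P(X<11600) ≈ 0.499.
Too low — raise k to concentrate. Iterating converges to k ≈ 8.12.
Then θ = 6930/(8.12−1) ≈ 973.

k ≈ 8.12, θ ≈ 973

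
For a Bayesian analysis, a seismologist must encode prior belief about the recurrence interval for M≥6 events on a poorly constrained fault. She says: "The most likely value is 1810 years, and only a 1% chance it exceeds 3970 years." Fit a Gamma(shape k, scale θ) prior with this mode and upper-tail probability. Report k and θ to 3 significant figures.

k ≈ 8.82, θ ≈ 231

Gamma(k,θ) with k>1 has mode (k−1)θ, so θ = 1810/(k−1).
Need P(X < 3970) = 0.99 with θ tied to k this way. Start at k = 2, θ = 1810: P(X<3970) ≈ 0.644.
Too low — raise k to concentrate. Iterating converges to k ≈ 8.82.
Then θ = 1810/(8.82−1) ≈ 231.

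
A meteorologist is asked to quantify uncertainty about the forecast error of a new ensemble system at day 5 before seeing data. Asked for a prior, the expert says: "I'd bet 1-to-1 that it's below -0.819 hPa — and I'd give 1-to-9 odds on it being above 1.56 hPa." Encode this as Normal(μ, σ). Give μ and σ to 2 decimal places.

For Normal(μ,σ), the p-quantile is μ + z_p·σ. Here z_{0.5} = 0, z_{0.9} = 1.282.
So -0.819 = μ + 0σ and 1.56 = μ + 1.282σ.
Subtracting: σ = (1.56 − -0.819)/(1.282 − (0)) = 1.86.
Then μ = -0.819 − (0)·1.86 = -0.82.

μ = -0.82, σ = 1.86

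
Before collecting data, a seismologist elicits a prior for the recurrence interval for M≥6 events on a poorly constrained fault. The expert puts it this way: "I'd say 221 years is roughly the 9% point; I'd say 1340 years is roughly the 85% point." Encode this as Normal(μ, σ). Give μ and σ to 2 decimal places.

For Normal(μ,σ), the p-quantile is μ + z_p·σ. Here z_{0.09} = -1.341, z_{0.85} = 1.036.
So 221 = μ − 1.341σ and 1340 = μ + 1.036σ.
Subtracting: σ = (1340 − 221)/(1.036 − (-1.341)) = 470.72.
Then μ = 221 − (-1.341)·470.72 = 852.13.

μ = 852.13, σ = 470.72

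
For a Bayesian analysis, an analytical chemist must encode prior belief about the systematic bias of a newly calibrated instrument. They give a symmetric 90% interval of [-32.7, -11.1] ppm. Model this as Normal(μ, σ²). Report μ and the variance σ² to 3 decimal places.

A symmetric 90% interval runs μ ± z·σ with z = 1.645.
Half-width = 10.8, so σ = 10.8/1.645 = 6.5659 and σ² = 43.111.
μ is the interval midpoint, -21.900.

μ = -21.900, σ² = 43.111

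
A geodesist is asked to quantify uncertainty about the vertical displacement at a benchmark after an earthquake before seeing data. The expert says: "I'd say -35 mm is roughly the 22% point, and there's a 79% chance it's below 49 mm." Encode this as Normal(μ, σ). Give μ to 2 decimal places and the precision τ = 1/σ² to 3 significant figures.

The p-quantile of Normal(μ,σ) is μ + z_p·σ, with z_{0.22} = -0.7722 and z_{0.79} = 0.8064.
Eliminate σ: μ = (z₂·x₁ − z₁·x₂)/(z₂ − z₁) = (0.8064·-35 − (-0.7722)·49)/1.579 = 6.09.
Then σ = (x₂ − x₁)/(z₂ − z₁) = (49 − -35)/1.579 = 53.21.
Precision τ = 1/σ² = 1/53.21² = 0.000353.

μ = 6.09, τ = 0.000353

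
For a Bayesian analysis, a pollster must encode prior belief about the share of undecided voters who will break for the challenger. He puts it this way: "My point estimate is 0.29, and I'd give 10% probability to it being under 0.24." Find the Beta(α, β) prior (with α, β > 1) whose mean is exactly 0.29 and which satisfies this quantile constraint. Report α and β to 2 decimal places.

With mean 0.29 fixed, write α = 0.29s, β = 0.71s where s = α+β.
Need P(θ < 0.24) = 0.1 under Beta(0.29s, 0.71s). Normal approximation: (q−m)/√(m(1−m)/s) ≈ z_{0.1} = -1.28, so s ≈ 0.29·0.71·(-1.28)²/(0.24−0.29)² = 135.3.
At s = 135.3: P(θ<0.24) ≈ 0.096. Adjusting to match 0.1 gives s ≈ 131.01.
So α = 0.29·131.01 ≈ 37.99, β = 0.71·131.01 ≈ 93.01.

α ≈ 37.99, β ≈ 93.01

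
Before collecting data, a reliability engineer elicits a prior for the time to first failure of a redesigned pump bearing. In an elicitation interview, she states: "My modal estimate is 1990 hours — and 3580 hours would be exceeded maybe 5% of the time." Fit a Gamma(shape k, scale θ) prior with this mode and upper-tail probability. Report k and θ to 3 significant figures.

k ≈ 9.08, θ ≈ 246

Gamma(k,θ) with k>1 has mode (k−1)θ, so θ = 1990/(k−1).
Need P(X < 3580) = 0.95 with θ tied to k this way. Start at k = 2, θ = 1990: P(X<3580) ≈ 0.537.
Too low — raise k to concentrate. Iterating converges to k ≈ 9.08.
Then θ = 1990/(9.08−1) ≈ 246.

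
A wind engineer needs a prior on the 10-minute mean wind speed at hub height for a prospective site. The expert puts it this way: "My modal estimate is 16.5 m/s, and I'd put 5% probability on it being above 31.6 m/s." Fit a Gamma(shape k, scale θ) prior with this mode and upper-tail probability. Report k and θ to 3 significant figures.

k ≈ 7.58, θ ≈ 2.51

Gamma(k,θ) with k>1 has mode (k−1)θ, so θ = 16.5/(k−1).
Need P(X < 31.6) = 0.95 with θ tied to k this way. Start at k = 2, θ = 16.5: P(X<31.6) ≈ 0.571.
Too low — raise k to concentrate. Iterating converges to k ≈ 7.58.
Then θ = 16.5/(7.58−1) ≈ 2.51.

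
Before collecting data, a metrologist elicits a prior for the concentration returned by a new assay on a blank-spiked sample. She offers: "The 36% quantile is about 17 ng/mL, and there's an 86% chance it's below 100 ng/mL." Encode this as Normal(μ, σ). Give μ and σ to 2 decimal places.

The p-quantile of Normal(μ,σ) is μ + z_p·σ, with z_{0.36} = -0.3585 and z_{0.86} = 1.08.
Eliminate σ: μ = (z₂·x₁ − z₁·x₂)/(z₂ − z₁) = (1.08·17 − (-0.3585)·100)/1.439 = 37.68.
Then σ = (x₂ − x₁)/(z₂ − z₁) = (100 − 17)/1.439 = 57.69.

μ = 37.68, σ = 57.69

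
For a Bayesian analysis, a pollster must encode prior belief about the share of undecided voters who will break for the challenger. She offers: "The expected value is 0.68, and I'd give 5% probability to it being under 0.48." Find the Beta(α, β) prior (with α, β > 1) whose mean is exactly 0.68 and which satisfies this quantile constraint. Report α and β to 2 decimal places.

α ≈ 10.77, β ≈ 5.07

With mean 0.68 fixed, write α = 0.68s, β = 0.32s where s = α+β.
Need P(θ < 0.48) = 0.05 under Beta(0.68s, 0.32s). Normal approximation: (q−m)/√(m(1−m)/s) ≈ z_{0.05} = -1.64, so s ≈ 0.68·0.32·(-1.64)²/(0.48−0.68)² = 14.7.
At s = 14.7: P(θ<0.48) ≈ 0.056. Adjusting to match 0.05 gives s ≈ 15.84.
So α = 0.68·15.84 ≈ 10.77, β = 0.32·15.84 ≈ 5.07.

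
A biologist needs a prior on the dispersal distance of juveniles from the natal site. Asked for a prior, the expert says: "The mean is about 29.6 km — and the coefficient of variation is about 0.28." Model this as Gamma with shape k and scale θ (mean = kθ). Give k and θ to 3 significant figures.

For Gamma(k, scale θ): mean = kθ, variance = kθ², so CV = 1/√k.
CV = 0.28, hence k = 1/CV² = 12.8.
Then θ = mean/k = 29.6/12.8 = 2.32.

k ≈ 12.8, θ ≈ 2.32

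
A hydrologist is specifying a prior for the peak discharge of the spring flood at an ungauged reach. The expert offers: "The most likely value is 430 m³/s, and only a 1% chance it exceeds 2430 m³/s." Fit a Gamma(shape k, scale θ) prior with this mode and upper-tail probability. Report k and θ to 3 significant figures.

Gamma(k,θ) with k>1 has mode (k−1)θ, so θ = 430/(k−1).
Need P(X < 2430) = 0.99 with θ tied to k this way. Start at k = 2, θ = 430: P(X<2430) ≈ 0.977.
Too low — raise k to concentrate. Iterating converges to k ≈ 2.26.
Then θ = 430/(2.26−1) ≈ 342.

k ≈ 2.26, θ ≈ 342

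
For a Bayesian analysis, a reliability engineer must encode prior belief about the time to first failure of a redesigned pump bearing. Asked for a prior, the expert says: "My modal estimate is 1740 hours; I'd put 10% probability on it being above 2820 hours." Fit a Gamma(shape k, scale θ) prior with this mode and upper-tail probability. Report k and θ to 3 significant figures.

k ≈ 9.07, θ ≈ 216

Gamma(k,θ) with k>1 has mode (k−1)θ, so θ = 1740/(k−1).
Need P(X < 2820) = 0.9 with θ tied to k this way. Start at k = 2, θ = 1740: P(X<2820) ≈ 0.482.
Too low — raise k to concentrate. Iterating converges to k ≈ 9.07.
Then θ = 1740/(9.07−1) ≈ 216.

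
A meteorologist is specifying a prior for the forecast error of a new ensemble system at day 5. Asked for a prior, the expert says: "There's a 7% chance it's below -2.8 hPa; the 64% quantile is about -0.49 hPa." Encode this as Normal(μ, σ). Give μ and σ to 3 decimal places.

μ = -0.941, σ = 1.259

For Normal(μ,σ), the p-quantile is μ + z_p·σ. Here z_{0.07} = -1.476, z_{0.64} = 0.3585.
So -2.8 = μ − 1.476σ and -0.49 = μ + 0.3585σ.
Subtracting: σ = (-0.49 − -2.8)/(0.3585 − (-1.476)) = 1.259.
Then μ = -2.8 − (-1.476)·1.259 = -0.941.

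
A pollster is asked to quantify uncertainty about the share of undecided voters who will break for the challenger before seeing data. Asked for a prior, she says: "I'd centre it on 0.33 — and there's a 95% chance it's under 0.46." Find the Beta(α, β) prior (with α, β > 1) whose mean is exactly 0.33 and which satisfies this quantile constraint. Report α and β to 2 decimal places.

α ≈ 12.35, β ≈ 25.08

With mean 0.33 fixed, write α = 0.33s, β = 0.67s where s = α+β.
Need P(θ < 0.46) = 0.95 under Beta(0.33s, 0.67s). Normal approximation: (q−m)/√(m(1−m)/s) ≈ z_{0.95} = 1.64, so s ≈ 0.33·0.67·(1.64)²/(0.46−0.33)² = 35.4.
At s = 35.4: P(θ<0.46) ≈ 0.945. Adjusting to match 0.95 gives s ≈ 37.43.
So α = 0.33·37.43 ≈ 12.35, β = 0.67·37.43 ≈ 25.08.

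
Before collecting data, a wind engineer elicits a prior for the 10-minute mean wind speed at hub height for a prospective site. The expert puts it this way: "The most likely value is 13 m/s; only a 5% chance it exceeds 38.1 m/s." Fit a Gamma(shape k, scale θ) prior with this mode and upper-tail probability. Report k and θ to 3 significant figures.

k ≈ 3.3, θ ≈ 5.65

Gamma(k,θ) with k>1 has mode (k−1)θ, so θ = 13/(k−1).
Need P(X < 38.1) = 0.95 with θ tied to k this way. Start at k = 2, θ = 13: P(X<38.1) ≈ 0.790.
Too low — raise k to concentrate. Iterating converges to k ≈ 3.3.
Then θ = 13/(3.3−1) ≈ 5.65.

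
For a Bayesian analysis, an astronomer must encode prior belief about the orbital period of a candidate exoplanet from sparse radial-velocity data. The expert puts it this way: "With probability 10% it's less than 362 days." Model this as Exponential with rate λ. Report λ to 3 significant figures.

λ ≈ 0.000291

P(T < 362.0) = 1 − e^(−λ·362.0) = 0.1, so λ = −ln(1−0.1)/362.0 = −ln(0.9)/362.0 = 0.000291.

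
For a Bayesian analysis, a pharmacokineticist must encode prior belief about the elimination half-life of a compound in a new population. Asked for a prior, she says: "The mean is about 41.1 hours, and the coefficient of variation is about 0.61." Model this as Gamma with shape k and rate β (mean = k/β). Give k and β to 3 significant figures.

k ≈ 2.69, β ≈ 0.0654

For Gamma(k, rate β): mean = k/β, variance = k/β², so CV = 1/√k.
CV = 0.61, hence k = 1/CV² = 2.69.
Then β = k/mean = 2.69/41.1 = 0.0654.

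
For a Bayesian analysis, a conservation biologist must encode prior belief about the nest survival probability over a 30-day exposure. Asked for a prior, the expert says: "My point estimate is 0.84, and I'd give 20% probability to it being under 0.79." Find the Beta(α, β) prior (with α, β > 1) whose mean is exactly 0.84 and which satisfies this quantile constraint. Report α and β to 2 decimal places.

α ≈ 28.83, β ≈ 5.49

With mean 0.84 fixed, write α = 0.84s, β = 0.16s where s = α+β.
Need P(θ < 0.79) = 0.2 under Beta(0.84s, 0.16s). Normal approximation: (q−m)/√(m(1−m)/s) ≈ z_{0.2} = -0.842, so s ≈ 0.84·0.16·(-0.842)²/(0.79−0.84)² = 38.1.
At s = 38.1: P(θ<0.79) ≈ 0.190. Adjusting to match 0.2 gives s ≈ 34.32.
So α = 0.84·34.32 ≈ 28.83, β = 0.16·34.32 ≈ 5.49.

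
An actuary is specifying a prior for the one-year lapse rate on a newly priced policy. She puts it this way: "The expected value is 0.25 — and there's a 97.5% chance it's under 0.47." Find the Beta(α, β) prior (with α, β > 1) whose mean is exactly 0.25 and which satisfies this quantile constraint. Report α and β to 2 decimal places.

With mean 0.25 fixed, write α = 0.25s, β = 0.75s where s = α+β.
Need P(θ < 0.47) = 0.975 under Beta(0.25s, 0.75s). Normal approximation: (q−m)/√(m(1−m)/s) ≈ z_{0.975} = 1.96, so s ≈ 0.25·0.75·(1.96)²/(0.47−0.25)² = 14.9.
At s = 14.9: P(θ<0.47) ≈ 0.965. Adjusting to match 0.975 gives s ≈ 17.56.
So α = 0.25·17.56 ≈ 4.39, β = 0.75·17.56 ≈ 13.17.

α ≈ 4.39, β ≈ 13.17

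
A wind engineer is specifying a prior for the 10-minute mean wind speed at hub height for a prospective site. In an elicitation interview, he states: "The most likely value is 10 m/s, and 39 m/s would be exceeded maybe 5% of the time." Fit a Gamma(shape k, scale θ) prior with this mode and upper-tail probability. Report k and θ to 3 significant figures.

k ≈ 2.37, θ ≈ 7.32

Gamma(k,θ) with k>1 has mode (k−1)θ, so θ = 10/(k−1).
Need P(X < 39) = 0.95 with θ tied to k this way. Start at k = 2, θ = 10: P(X<39) ≈ 0.901.
Too low — raise k to concentrate. Iterating converges to k ≈ 2.37.
Then θ = 10/(2.37−1) ≈ 7.32.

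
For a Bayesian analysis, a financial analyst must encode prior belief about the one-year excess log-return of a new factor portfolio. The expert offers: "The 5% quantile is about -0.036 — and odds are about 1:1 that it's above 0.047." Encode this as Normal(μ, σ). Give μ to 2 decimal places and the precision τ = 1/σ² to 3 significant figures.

For Normal(μ,σ), the p-quantile is μ + z_p·σ. Here z_{0.05} = -1.645, z_{0.5} = 0.
So -0.036 = μ − 1.645σ and 0.047 = μ + 0σ.
Subtracting: σ = (0.047 − -0.036)/(0 − (-1.645)) = 0.05.
Then μ = -0.036 − (-1.645)·0.05 = 0.05.
Precision τ = 1/σ² = 1/0.05046² = 393.

μ = 0.05, τ = 393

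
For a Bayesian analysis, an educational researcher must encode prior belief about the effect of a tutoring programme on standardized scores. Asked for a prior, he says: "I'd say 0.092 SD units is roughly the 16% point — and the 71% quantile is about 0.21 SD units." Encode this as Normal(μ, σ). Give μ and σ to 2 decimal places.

μ = 0.17, σ = 0.08

The p-quantile of Normal(μ,σ) is μ + z_p·σ, with z_{0.16} = -0.9945 and z_{0.71} = 0.5534.
Eliminate σ: μ = (z₂·x₁ − z₁·x₂)/(z₂ − z₁) = (0.5534·0.092 − (-0.9945)·0.21)/1.548 = 0.17.
Then σ = (x₂ − x₁)/(z₂ − z₁) = (0.21 − 0.092)/1.548 = 0.08.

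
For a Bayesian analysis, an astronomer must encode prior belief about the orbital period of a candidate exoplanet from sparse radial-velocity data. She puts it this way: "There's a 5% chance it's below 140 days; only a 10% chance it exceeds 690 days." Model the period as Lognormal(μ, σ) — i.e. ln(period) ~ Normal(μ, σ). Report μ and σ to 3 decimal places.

If T ~ Lognormal(μ,σ) then ln T ~ Normal(μ,σ), so the p-quantile of ln T is μ + z_p·σ.
ln(140) = 4.942 and ln(690) = 6.537; z_{0.05} = -1.645, z_{0.9} = 1.282.
σ = (6.537 − 4.942)/(1.282 − (-1.645)) = 0.545.
μ = 4.942 − (-1.645)·0.545 = 5.838.

μ ≈ 5.838, σ ≈ 0.545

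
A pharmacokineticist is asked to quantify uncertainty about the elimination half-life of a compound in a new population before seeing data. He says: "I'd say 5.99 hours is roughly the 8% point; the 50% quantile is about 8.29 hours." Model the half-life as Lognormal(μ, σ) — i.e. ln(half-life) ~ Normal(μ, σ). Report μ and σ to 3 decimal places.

If T ~ Lognormal(μ,σ) then ln T ~ Normal(μ,σ), so the p-quantile of ln T is μ + z_p·σ.
ln(5.99) = 1.79 and ln(8.29) = 2.115; z_{0.08} = -1.405, z_{0.5} = 0.
σ = (2.115 − 1.79)/(0 − (-1.405)) = 0.231.
μ = 1.79 − (-1.405)·0.231 = 2.115.

μ ≈ 2.115, σ ≈ 0.231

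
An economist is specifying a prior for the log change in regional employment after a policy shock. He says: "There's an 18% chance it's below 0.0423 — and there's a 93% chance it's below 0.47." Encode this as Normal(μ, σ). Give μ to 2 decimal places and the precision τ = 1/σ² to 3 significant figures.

μ = 0.21, τ = 31.3

The p-quantile of Normal(μ,σ) is μ + z_p·σ, with z_{0.18} = -0.9154 and z_{0.93} = 1.476.
Eliminate σ: μ = (z₂·x₁ − z₁·x₂)/(z₂ − z₁) = (1.476·0.0423 − (-0.9154)·0.47)/2.391 = 0.21.
Then σ = (x₂ − x₁)/(z₂ − z₁) = (0.47 − 0.0423)/2.391 = 0.18.
Precision τ = 1/σ² = 1/0.1789² = 31.3.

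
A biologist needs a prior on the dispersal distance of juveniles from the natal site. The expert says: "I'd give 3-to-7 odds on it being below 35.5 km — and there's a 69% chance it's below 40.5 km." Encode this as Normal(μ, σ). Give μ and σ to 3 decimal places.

μ = 38.070, σ = 4.901

For Normal(μ,σ), the p-quantile is μ + z_p·σ. Here z_{0.3} = -0.5244, z_{0.69} = 0.4959.
So 35.5 = μ − 0.5244σ and 40.5 = μ + 0.4959σ.
Subtracting: σ = (40.5 − 35.5)/(0.4959 − (-0.5244)) = 4.901.
Then μ = 35.5 − (-0.5244)·4.901 = 38.070.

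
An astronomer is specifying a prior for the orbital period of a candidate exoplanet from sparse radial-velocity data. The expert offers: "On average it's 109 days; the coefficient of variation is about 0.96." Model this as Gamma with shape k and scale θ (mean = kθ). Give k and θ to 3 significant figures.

k ≈ 1.09, θ ≈ 100

For Gamma(k, scale θ): mean = kθ, variance = kθ², so CV = 1/√k.
CV = 0.96, hence k = 1/CV² = 1.09.
Then θ = mean/k = 109/1.09 = 100.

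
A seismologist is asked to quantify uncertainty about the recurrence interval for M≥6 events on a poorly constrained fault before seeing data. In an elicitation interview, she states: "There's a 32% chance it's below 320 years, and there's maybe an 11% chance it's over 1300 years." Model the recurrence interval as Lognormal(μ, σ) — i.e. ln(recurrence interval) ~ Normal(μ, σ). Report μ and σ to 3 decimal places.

μ ≈ 6.155, σ ≈ 0.827

If T ~ Lognormal(μ,σ) then ln T ~ Normal(μ,σ), so the p-quantile of ln T is μ + z_p·σ.
ln(320) = 5.768 and ln(1300) = 7.17; z_{0.32} = -0.4677, z_{0.89} = 1.227.
σ = (7.17 − 5.768)/(1.227 − (-0.4677)) = 0.827.
μ = 5.768 − (-0.4677)·0.827 = 6.155.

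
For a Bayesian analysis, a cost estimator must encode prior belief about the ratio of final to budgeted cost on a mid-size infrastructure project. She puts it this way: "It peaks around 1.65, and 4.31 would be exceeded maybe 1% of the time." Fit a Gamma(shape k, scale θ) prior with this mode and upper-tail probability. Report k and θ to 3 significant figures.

k ≈ 6.04, θ ≈ 0.327

Gamma(k,θ) with k>1 has mode (k−1)θ, so θ = 1.65/(k−1).
Need P(X < 4.31) = 0.99 with θ tied to k this way. Start at k = 2, θ = 1.65: P(X<4.31) ≈ 0.735.
Too low — raise k to concentrate. Iterating converges to k ≈ 6.04.
Then θ = 1.65/(6.04−1) ≈ 0.327.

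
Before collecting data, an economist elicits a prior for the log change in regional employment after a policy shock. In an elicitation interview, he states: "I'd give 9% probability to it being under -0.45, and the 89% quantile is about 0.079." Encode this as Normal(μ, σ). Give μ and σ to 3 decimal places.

The p-quantile of Normal(μ,σ) is μ + z_p·σ, with z_{0.09} = -1.341 and z_{0.89} = 1.227.
Eliminate σ: μ = (z₂·x₁ − z₁·x₂)/(z₂ − z₁) = (1.227·-0.45 − (-1.341)·0.079)/2.567 = -0.174.
Then σ = (x₂ − x₁)/(z₂ − z₁) = (0.079 − -0.45)/2.567 = 0.206.

μ = -0.174, σ = 0.206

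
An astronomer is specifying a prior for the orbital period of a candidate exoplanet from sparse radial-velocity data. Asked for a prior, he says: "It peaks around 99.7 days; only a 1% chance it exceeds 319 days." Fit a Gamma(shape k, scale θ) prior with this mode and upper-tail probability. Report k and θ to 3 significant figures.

k ≈ 4.28, θ ≈ 30.4

Gamma(k,θ) with k>1 has mode (k−1)θ, so θ = 99.7/(k−1).
Need P(X < 319) = 0.99 with θ tied to k this way. Start at k = 2, θ = 99.7: P(X<319) ≈ 0.829.
Too low — raise k to concentrate. Iterating converges to k ≈ 4.28.
Then θ = 99.7/(4.28−1) ≈ 30.4.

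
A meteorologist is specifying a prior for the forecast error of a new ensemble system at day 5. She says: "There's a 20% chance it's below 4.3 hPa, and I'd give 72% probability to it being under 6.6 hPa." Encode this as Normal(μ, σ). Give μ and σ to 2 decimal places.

For Normal(μ,σ), the p-quantile is μ + z_p·σ. Here z_{0.2} = -0.8416, z_{0.72} = 0.5828.
So 4.3 = μ − 0.8416σ and 6.6 = μ + 0.5828σ.
Subtracting: σ = (6.6 − 4.3)/(0.5828 − (-0.8416)) = 1.61.
Then μ = 4.3 − (-0.8416)·1.61 = 5.66.

μ = 5.66, σ = 1.61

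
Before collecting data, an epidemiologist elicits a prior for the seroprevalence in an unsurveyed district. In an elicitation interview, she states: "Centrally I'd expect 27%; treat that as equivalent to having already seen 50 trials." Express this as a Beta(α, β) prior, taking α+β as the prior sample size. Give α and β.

α = 13.5, β = 36.5

Under the effective-sample-size interpretation, Beta(α, β) has prior mean α/(α+β) and prior sample size α+β.
So α+β = 50 and α/(α+β) = 0.27, giving α = 0.27·50 = 13.5 and β = 50 − 13.5 = 36.5.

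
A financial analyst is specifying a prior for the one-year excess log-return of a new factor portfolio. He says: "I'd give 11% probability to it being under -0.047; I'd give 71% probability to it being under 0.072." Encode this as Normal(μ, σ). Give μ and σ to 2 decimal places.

μ = 0.04, σ = 0.07

The p-quantile of Normal(μ,σ) is μ + z_p·σ, with z_{0.11} = -1.227 and z_{0.71} = 0.5534.
Eliminate σ: μ = (z₂·x₁ − z₁·x₂)/(z₂ − z₁) = (0.5534·-0.047 − (-1.227)·0.072)/1.78 = 0.04.
Then σ = (x₂ − x₁)/(z₂ − z₁) = (0.072 − -0.047)/1.78 = 0.07.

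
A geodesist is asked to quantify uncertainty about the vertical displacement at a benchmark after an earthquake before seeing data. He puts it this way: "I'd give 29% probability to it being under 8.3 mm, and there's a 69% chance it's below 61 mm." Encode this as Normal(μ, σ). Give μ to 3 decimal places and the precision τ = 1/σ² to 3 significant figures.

μ = 36.095, τ = 0.000396

For Normal(μ,σ), the p-quantile is μ + z_p·σ. Here z_{0.29} = -0.5534, z_{0.69} = 0.4959.
So 8.3 = μ − 0.5534σ and 61 = μ + 0.4959σ.
Subtracting: σ = (61 − 8.3)/(0.4959 − (-0.5534)) = 50.227.
Then μ = 8.3 − (-0.5534)·50.227 = 36.095.
Precision τ = 1/σ² = 1/50.23² = 0.000396.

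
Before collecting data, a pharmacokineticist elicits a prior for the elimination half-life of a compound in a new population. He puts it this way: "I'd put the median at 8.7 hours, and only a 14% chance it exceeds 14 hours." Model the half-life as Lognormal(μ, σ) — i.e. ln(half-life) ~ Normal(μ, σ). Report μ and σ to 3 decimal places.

If T ~ Lognormal(μ,σ) then ln T ~ Normal(μ,σ), so the p-quantile of ln T is μ + z_p·σ.
ln(8.7) = 2.163 and ln(14) = 2.639; z_{0.5} = 0, z_{0.86} = 1.08.
σ = (2.639 − 2.163)/(1.08 − (0)) = 0.440.
μ = 2.163 − (0)·0.440 = 2.163.

μ ≈ 2.163, σ ≈ 0.440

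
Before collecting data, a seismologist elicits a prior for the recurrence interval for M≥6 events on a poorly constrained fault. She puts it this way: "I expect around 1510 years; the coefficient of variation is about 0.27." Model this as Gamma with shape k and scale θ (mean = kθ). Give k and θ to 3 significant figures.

k ≈ 13.7, θ ≈ 110

For Gamma(k, scale θ): mean = kθ, variance = kθ², so CV = 1/√k.
CV = 0.27, hence k = 1/CV² = 13.7.
Then θ = mean/k = 1510/13.7 = 110.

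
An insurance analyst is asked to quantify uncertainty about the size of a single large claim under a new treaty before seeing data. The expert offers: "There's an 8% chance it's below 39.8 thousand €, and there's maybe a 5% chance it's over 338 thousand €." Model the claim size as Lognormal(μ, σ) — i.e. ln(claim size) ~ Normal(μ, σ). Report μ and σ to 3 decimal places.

μ ≈ 4.669, σ ≈ 0.701

If T ~ Lognormal(μ,σ) then ln T ~ Normal(μ,σ), so the p-quantile of ln T is μ + z_p·σ.
ln(39.8) = 3.684 and ln(338) = 5.823; z_{0.08} = -1.405, z_{0.95} = 1.645.
σ = (5.823 − 3.684)/(1.645 − (-1.405)) = 0.701.
μ = 3.684 − (-1.405)·0.701 = 4.669.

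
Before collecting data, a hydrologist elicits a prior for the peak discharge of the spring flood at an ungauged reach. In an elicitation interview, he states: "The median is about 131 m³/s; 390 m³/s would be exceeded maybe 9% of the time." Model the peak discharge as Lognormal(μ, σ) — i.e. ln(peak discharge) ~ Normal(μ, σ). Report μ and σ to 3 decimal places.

If T ~ Lognormal(μ,σ) then ln T ~ Normal(μ,σ), so the p-quantile of ln T is μ + z_p·σ.
ln(131) = 4.875 and ln(390) = 5.966; z_{0.5} = 0, z_{0.91} = 1.341.
σ = (5.966 − 4.875)/(1.341 − (0)) = 0.814.
μ = 4.875 − (0)·0.814 = 4.875.

μ ≈ 4.875, σ ≈ 0.814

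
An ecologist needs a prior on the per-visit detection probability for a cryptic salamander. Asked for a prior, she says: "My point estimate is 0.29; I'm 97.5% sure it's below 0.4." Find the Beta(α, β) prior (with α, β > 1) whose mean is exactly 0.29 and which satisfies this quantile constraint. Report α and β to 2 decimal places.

With mean 0.29 fixed, write α = 0.29s, β = 0.71s where s = α+β.
Need P(θ < 0.4) = 0.975 under Beta(0.29s, 0.71s). Normal approximation: (q−m)/√(m(1−m)/s) ≈ z_{0.975} = 1.96, so s ≈ 0.29·0.71·(1.96)²/(0.4−0.29)² = 65.4.
At s = 65.4: P(θ<0.4) ≈ 0.970. Adjusting to match 0.975 gives s ≈ 70.98.
So α = 0.29·70.98 ≈ 20.58, β = 0.71·70.98 ≈ 50.40.

α ≈ 20.58, β ≈ 50.40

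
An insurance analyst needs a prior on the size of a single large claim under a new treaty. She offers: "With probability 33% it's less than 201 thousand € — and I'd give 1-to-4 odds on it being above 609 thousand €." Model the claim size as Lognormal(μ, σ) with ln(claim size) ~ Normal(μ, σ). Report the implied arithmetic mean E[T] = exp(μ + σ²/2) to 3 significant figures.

If T ~ Lognormal(μ,σ) then ln T ~ Normal(μ,σ), so the p-quantile of ln T is μ + z_p·σ.
ln(201) = 5.303 and ln(609) = 6.412; z_{0.33} = -0.4399, z_{0.8} = 0.8416.
σ = (6.412 − 5.303)/(0.8416 − (-0.4399)) = 0.865.
μ = 5.303 − (-0.4399)·0.865 = 5.684.
E[T] = exp(μ + σ²/2) = exp(5.684 + 0.3741) = 427 thousand €.

E[T] ≈ 427 thousand €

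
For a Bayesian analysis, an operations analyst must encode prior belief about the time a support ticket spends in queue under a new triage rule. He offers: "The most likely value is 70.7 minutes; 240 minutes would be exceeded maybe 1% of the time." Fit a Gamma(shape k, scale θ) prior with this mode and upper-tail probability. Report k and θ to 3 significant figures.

k ≈ 3.92, θ ≈ 24.2

Gamma(k,θ) with k>1 has mode (k−1)θ, so θ = 70.7/(k−1).
Need P(X < 240) = 0.99 with θ tied to k this way. Start at k = 2, θ = 70.7: P(X<240) ≈ 0.853.
Too low — raise k to concentrate. Iterating converges to k ≈ 3.92.
Then θ = 70.7/(3.92−1) ≈ 24.2.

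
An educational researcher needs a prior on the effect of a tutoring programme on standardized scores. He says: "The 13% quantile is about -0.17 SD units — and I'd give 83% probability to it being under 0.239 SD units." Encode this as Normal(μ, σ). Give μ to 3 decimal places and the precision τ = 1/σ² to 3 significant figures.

For Normal(μ,σ), the p-quantile is μ + z_p·σ. Here z_{0.13} = -1.126, z_{0.83} = 0.9542.
So -0.17 = μ − 1.126σ and 0.239 = μ + 0.9542σ.
Subtracting: σ = (0.239 − -0.17)/(0.9542 − (-1.126)) = 0.197.
Then μ = -0.17 − (-1.126)·0.197 = 0.051.
Precision τ = 1/σ² = 1/0.1966² = 25.9.

μ = 0.051, τ = 25.9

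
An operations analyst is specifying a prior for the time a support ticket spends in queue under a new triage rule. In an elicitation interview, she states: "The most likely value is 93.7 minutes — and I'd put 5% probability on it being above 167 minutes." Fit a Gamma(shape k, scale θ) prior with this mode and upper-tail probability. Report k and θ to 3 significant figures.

Gamma(k,θ) with k>1 has mode (k−1)θ, so θ = 93.7/(k−1).
Need P(X < 167) = 0.95 with θ tied to k this way. Start at k = 2, θ = 93.7: P(X<167) ≈ 0.532.
Too low — raise k to concentrate. Iterating converges to k ≈ 9.35.
Then θ = 93.7/(9.35−1) ≈ 11.2.

k ≈ 9.35, θ ≈ 11.2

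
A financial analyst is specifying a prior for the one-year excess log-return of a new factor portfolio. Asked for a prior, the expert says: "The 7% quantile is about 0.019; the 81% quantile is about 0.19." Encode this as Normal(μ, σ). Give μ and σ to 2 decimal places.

μ = 0.13, σ = 0.07

The p-quantile of Normal(μ,σ) is μ + z_p·σ, with z_{0.07} = -1.476 and z_{0.81} = 0.8779.
Eliminate σ: μ = (z₂·x₁ − z₁·x₂)/(z₂ − z₁) = (0.8779·0.019 − (-1.476)·0.19)/2.354 = 0.13.
Then σ = (x₂ − x₁)/(z₂ − z₁) = (0.19 − 0.019)/2.354 = 0.07.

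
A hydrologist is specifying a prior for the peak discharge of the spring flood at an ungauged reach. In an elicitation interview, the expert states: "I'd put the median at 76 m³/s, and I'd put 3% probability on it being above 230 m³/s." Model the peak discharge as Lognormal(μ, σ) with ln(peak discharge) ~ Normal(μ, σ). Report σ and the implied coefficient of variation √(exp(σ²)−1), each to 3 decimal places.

σ ≈ 0.589, CV ≈ 0.644

If T ~ Lognormal(μ,σ) then ln T ~ Normal(μ,σ), so the p-quantile of ln T is μ + z_p·σ.
ln(76) = 4.331 and ln(230) = 5.438; z_{0.5} = 0, z_{0.97} = 1.881.
σ = (5.438 − 4.331)/(1.881 − (0)) = 0.589.
μ = 4.331 − (0)·0.589 = 4.331.
CV = √(exp(σ²)−1) = √(exp(0.3466)−1) = 0.644.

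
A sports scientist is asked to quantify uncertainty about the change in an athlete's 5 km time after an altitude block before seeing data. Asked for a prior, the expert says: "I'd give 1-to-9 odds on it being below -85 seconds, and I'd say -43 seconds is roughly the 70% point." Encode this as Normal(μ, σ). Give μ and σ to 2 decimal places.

For Normal(μ,σ), the p-quantile is μ + z_p·σ. Here z_{0.1} = -1.282, z_{0.7} = 0.5244.
So -85 = μ − 1.282σ and -43 = μ + 0.5244σ.
Subtracting: σ = (-43 − -85)/(0.5244 − (-1.282)) = 23.26.
Then μ = -85 − (-1.282)·23.26 = -55.20.

μ = -55.20, σ = 23.26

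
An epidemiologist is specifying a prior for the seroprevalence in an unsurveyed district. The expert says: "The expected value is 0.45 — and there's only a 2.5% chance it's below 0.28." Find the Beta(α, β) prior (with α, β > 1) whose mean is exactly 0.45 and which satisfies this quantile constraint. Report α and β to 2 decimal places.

With mean 0.45 fixed, write α = 0.45s, β = 0.55s where s = α+β.
Need P(θ < 0.28) = 0.025 under Beta(0.45s, 0.55s). Normal approximation: (q−m)/√(m(1−m)/s) ≈ z_{0.025} = -1.96, so s ≈ 0.45·0.55·(-1.96)²/(0.28−0.45)² = 32.9.
At s = 32.9: P(θ<0.28) ≈ 0.020. Adjusting to match 0.025 gives s ≈ 30.24.
So α = 0.45·30.24 ≈ 13.61, β = 0.55·30.24 ≈ 16.63.

α ≈ 13.61, β ≈ 16.63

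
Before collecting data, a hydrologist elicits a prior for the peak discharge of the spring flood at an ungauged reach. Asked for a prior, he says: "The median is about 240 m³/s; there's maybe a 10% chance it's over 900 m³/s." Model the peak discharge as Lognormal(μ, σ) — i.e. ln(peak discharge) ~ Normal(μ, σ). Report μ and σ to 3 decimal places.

If T ~ Lognormal(μ,σ) then ln T ~ Normal(μ,σ), so the p-quantile of ln T is μ + z_p·σ.
ln(240) = 5.481 and ln(900) = 6.802; z_{0.5} = 0, z_{0.9} = 1.282.
σ = (6.802 − 5.481)/(1.282 − (0)) = 1.031.
μ = 5.481 − (0)·1.031 = 5.481.

μ ≈ 5.481, σ ≈ 1.031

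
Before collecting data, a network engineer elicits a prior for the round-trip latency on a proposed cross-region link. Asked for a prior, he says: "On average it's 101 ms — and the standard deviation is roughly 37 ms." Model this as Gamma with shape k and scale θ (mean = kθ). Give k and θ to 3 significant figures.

For Gamma(k, scale θ): mean = kθ, variance = kθ², so CV = 1/√k.
CV = SD/mean = 37/101 = 0.3663, hence k = 1/CV² = 7.45.
Then θ = mean/k = 101/7.45 = 13.6.

k ≈ 7.45, θ ≈ 13.6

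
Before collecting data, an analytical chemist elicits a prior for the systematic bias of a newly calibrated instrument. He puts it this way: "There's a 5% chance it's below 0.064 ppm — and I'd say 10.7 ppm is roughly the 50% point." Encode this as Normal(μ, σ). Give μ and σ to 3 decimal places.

μ = 10.700, σ = 6.466

The p-quantile of Normal(μ,σ) is μ + z_p·σ, with z_{0.05} = -1.645 and z_{0.5} = 0.
Eliminate σ: μ = (z₂·x₁ − z₁·x₂)/(z₂ − z₁) = (0·0.064 − (-1.645)·10.7)/1.645 = 10.700.
Then σ = (x₂ − x₁)/(z₂ − z₁) = (10.7 − 0.064)/1.645 = 6.466.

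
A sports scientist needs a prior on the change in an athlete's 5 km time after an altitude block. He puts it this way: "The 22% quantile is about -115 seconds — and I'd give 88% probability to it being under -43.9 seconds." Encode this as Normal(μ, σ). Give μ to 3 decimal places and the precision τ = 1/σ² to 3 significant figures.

For Normal(μ,σ), the p-quantile is μ + z_p·σ. Here z_{0.22} = -0.7722, z_{0.88} = 1.175.
So -115 = μ − 0.7722σ and -43.9 = μ + 1.175σ.
Subtracting: σ = (-43.9 − -115)/(1.175 − (-0.7722)) = 36.514.
Then μ = -115 − (-0.7722)·36.514 = -86.804.
Precision τ = 1/σ² = 1/36.51² = 0.00075.

μ = -86.804, τ = 0.00075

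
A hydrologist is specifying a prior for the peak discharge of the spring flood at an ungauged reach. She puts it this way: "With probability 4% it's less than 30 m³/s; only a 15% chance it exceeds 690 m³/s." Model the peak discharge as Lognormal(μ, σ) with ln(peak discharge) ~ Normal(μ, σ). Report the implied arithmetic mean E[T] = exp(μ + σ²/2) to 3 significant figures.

If T ~ Lognormal(μ,σ) then ln T ~ Normal(μ,σ), so the p-quantile of ln T is μ + z_p·σ.
ln(30) = 3.401 and ln(690) = 6.537; z_{0.04} = -1.751, z_{0.85} = 1.036.
σ = (6.537 − 3.401)/(1.036 − (-1.751)) = 1.125.
μ = 3.401 − (-1.751)·1.125 = 5.371.
E[T] = exp(μ + σ²/2) = exp(5.371 + 0.6328) = 405 m³/s.

E[T] ≈ 405 m³/s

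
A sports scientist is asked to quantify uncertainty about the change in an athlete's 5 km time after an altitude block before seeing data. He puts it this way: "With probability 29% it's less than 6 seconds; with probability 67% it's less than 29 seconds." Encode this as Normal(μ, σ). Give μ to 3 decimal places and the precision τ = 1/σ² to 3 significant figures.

μ = 18.814, τ = 0.00187

The p-quantile of Normal(μ,σ) is μ + z_p·σ, with z_{0.29} = -0.5534 and z_{0.67} = 0.4399.
Eliminate σ: μ = (z₂·x₁ − z₁·x₂)/(z₂ − z₁) = (0.4399·6 − (-0.5534)·29)/0.9933 = 18.814.
Then σ = (x₂ − x₁)/(z₂ − z₁) = (29 − 6)/0.9933 = 23.155.
Precision τ = 1/σ² = 1/23.16² = 0.00187.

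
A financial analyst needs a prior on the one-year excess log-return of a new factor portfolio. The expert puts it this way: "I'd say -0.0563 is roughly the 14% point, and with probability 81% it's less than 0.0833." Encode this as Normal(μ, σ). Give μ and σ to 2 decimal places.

The p-quantile of Normal(μ,σ) is μ + z_p·σ, with z_{0.14} = -1.08 and z_{0.81} = 0.8779.
Eliminate σ: μ = (z₂·x₁ − z₁·x₂)/(z₂ − z₁) = (0.8779·-0.0563 − (-1.08)·0.0833)/1.958 = 0.02.
Then σ = (x₂ − x₁)/(z₂ − z₁) = (0.0833 − -0.0563)/1.958 = 0.07.

μ = 0.02, σ = 0.07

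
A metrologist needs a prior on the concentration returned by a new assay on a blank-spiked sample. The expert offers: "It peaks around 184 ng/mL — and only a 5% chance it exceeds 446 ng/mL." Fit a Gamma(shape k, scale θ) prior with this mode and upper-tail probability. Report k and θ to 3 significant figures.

Gamma(k,θ) with k>1 has mode (k−1)θ, so θ = 184/(k−1).
Need P(X < 446) = 0.95 with θ tied to k this way. Start at k = 2, θ = 184: P(X<446) ≈ 0.697.
Too low — raise k to concentrate. Iterating converges to k ≈ 4.48.
Then θ = 184/(4.48−1) ≈ 52.9.

k ≈ 4.48, θ ≈ 52.9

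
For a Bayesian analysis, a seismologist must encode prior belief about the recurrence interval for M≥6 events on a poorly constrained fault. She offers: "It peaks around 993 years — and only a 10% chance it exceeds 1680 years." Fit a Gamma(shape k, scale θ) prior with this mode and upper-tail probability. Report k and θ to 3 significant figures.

k ≈ 7.84, θ ≈ 145

Gamma(k,θ) with k>1 has mode (k−1)θ, so θ = 993/(k−1).
Need P(X < 1680) = 0.9 with θ tied to k this way. Start at k = 2, θ = 993: P(X<1680) ≈ 0.504.
Too low — raise k to concentrate. Iterating converges to k ≈ 7.84.
Then θ = 993/(7.84−1) ≈ 145.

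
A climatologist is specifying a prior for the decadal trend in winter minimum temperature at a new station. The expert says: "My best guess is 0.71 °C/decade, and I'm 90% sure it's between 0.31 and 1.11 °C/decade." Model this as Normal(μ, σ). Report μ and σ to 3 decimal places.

A symmetric 90% interval runs μ ± z·σ with z = 1.645.
Half-width = 0.4, so σ = 0.4/1.645 = 0.243.
μ is the stated best guess, 0.710.

μ = 0.710, σ = 0.243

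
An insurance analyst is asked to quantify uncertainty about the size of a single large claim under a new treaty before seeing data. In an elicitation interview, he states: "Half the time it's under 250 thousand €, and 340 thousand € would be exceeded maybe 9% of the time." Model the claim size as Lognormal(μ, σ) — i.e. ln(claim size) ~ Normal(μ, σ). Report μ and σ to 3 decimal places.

μ ≈ 5.521, σ ≈ 0.229

If T ~ Lognormal(μ,σ) then ln T ~ Normal(μ,σ), so the p-quantile of ln T is μ + z_p·σ.
ln(250) = 5.521 and ln(340) = 5.829; z_{0.5} = 0, z_{0.91} = 1.341.
σ = (5.829 − 5.521)/(1.341 − (0)) = 0.229.
μ = 5.521 − (0)·0.229 = 5.521.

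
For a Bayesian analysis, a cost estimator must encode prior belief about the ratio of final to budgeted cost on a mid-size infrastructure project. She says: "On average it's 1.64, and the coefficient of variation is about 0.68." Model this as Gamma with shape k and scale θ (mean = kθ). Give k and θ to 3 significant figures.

For Gamma(k, scale θ): mean = kθ, variance = kθ², so CV = 1/√k.
CV = 0.68, hence k = 1/CV² = 2.16.
Then θ = mean/k = 1.64/2.16 = 0.758.

k ≈ 2.16, θ ≈ 0.758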